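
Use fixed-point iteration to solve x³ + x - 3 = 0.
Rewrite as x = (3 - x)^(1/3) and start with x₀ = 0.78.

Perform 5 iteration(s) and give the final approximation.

Equation: x³ + x - 3 = 0
Fixed-point form: x = (3 - x)^(1/3)
x₀ = 0.78

x_1 = g(0.780000) = 1.304521
x_2 = g(1.304521) = 1.192424
x_3 = g(1.192424) = 1.218145
x_4 = g(1.218145) = 1.212339
x_5 = g(1.212339) = 1.213654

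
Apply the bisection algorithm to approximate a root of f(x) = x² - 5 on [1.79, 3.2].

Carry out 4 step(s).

f(x) = x² - 5
Initial interval: [1.79, 3.2]

Iteration 1:
  c_1 = (1.790000 + 3.200000)/2 = 2.495000
  f(c_1) = f(2.495000) = 1.225025
  f(a) × f(c) < 0, new interval: [1.790000, 2.495000]
Iteration 2:
  c_2 = (1.790000 + 2.495000)/2 = 2.142500
  f(c_2) = f(2.142500) = -0.409694
  f(a) × f(c) ≥ 0, new interval: [2.142500, 2.495000]
Iteration 3:
  c_3 = (2.142500 + 2.495000)/2 = 2.318750
  f(c_3) = f(2.318750) = 0.376602
  f(a) × f(c) < 0, new interval: [2.142500, 2.318750]
Iteration 4:
  c_4 = (2.142500 + 2.318750)/2 = 2.230625
  f(c_4) = f(2.230625) = -0.024312
  f(a) × f(c) ≥ 0, new interval: [2.230625, 2.318750]

After 4 iteration(s), the approximation is c_4 = 2.230625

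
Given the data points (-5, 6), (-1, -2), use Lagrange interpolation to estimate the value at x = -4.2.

Lagrange interpolation formula:
P(x) = Σ yᵢ × Lᵢ(x)
where Lᵢ(x) = Π_{j≠i} (x - xⱼ)/(xᵢ - xⱼ)

L_0(-4.2) = (-4.2 - (-1))/(-5 - (-1)) = 0.800000
L_1(-4.2) = (-4.2 - (-5))/(-1 - (-5)) = 0.200000

P(-4.2) = 6×L_0(-4.2) + (-2)×L_1(-4.2)
P(-4.2) = 4.400000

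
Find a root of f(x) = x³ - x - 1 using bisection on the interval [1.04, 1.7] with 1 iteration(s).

f(x) = x³ - x - 1
Initial interval: [1.04, 1.7]

Iteration 1:
  c_1 = (1.040000 + 1.700000)/2 = 1.370000
  f(c_1) = f(1.370000) = 0.201353
  f(a) × f(c) < 0, new interval: [1.040000, 1.370000]

After 1 iteration(s), the approximation is c_1 = 1.370000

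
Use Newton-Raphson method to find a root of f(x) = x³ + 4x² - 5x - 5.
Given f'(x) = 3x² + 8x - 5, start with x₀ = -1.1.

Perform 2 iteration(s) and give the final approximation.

f(x) = x³ + 4x² - 5x - 5
f'(x) = 3x² + 8x - 5
x₀ = -1.1

Newton-Raphson formula: x_{n+1} = x_n - f(x_n)/f'(x_n)

Iteration 1:
  f(-1.100000) = 4.009000
  f'(-1.100000) = -10.170000
  x_1 = -1.100000 - 4.009000/(-10.170000) = -0.705801
Iteration 2:
  f(-0.705801) = 0.170030
  f'(-0.705801) = -9.151944
  x_2 = -0.705801 - 0.170030/(-9.151944) = -0.687223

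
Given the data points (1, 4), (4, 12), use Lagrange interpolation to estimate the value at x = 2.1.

Lagrange interpolation formula:
P(x) = Σ yᵢ × Lᵢ(x)
where Lᵢ(x) = Π_{j≠i} (x - xⱼ)/(xᵢ - xⱼ)

L_0(2.1) = (2.1 - 4)/(1 - 4) = 0.633333
L_1(2.1) = (2.1 - 1)/(4 - 1) = 0.366667

P(2.1) = 4×L_0(2.1) + 12×L_1(2.1)
P(2.1) = 6.933333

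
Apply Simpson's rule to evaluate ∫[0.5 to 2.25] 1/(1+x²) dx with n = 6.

f(x) = 1/(1+x²)
a = 0.5, b = 2.25, n = 6
h = (b - a)/n = 0.291667

Simpson's rule: (h/3)[f(x₀) + 4f(x₁) + 2f(x₂) + ... + f(xₙ)]

x_0 = 0.5000, f(x_0) = 0.800000, coefficient = 1
x_1 = 0.7917, f(x_1) = 0.614728, coefficient = 4
x_2 = 1.0833, f(x_2) = 0.460064, coefficient = 2
x_3 = 1.3750, f(x_3) = 0.345946, coefficient = 4
x_4 = 1.6667, f(x_4) = 0.264706, coefficient = 2
x_5 = 1.9583, f(x_5) = 0.206822, coefficient = 4
x_6 = 2.2500, f(x_6) = 0.164948, coefficient = 1

I ≈ (0.291667/3) × 7.084472 = 0.688768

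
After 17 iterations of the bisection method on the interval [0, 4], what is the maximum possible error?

Bisection error bound: |error| ≤ (b-a)/2^n
|error| ≤ (4 - 0)/2^17 = 4/2^17
|error| ≤ 0.0000305176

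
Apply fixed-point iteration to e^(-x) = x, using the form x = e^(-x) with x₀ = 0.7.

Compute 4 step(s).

Equation: e^(-x) = x
Fixed-point form: x = e^(-x)
x₀ = 0.7

x_1 = g(0.700000) = 0.496585
x_2 = g(0.496585) = 0.608605
x_3 = g(0.608605) = 0.544109
x_4 = g(0.544109) = 0.580359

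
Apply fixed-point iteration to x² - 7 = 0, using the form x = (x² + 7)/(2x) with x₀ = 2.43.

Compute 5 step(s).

Equation: x² - 7 = 0
Fixed-point form: x = (x² + 7)/(2x)
x₀ = 2.43

x_1 = g(2.430000) = 2.655329
x_2 = g(2.655329) = 2.645769
x_3 = g(2.645769) = 2.645751
x_4 = g(2.645751) = 2.645751
x_5 = g(2.645751) = 2.645751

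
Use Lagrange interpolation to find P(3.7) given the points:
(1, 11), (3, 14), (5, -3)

Lagrange interpolation formula:
P(x) = Σ yᵢ × Lᵢ(x)
where Lᵢ(x) = Π_{j≠i} (x - xⱼ)/(xᵢ - xⱼ)

L_0(3.7) = (3.7 - 3)/(1 - 3) × (3.7 - 5)/(1 - 5) = -0.113750
L_1(3.7) = (3.7 - 1)/(3 - 1) × (3.7 - 5)/(3 - 5) = 0.877500
L_2(3.7) = (3.7 - 1)/(5 - 1) × (3.7 - 3)/(5 - 3) = 0.236250

P(3.7) = 11×L_0(3.7) + 14×L_1(3.7) + (-3)×L_2(3.7)
P(3.7) = 10.325000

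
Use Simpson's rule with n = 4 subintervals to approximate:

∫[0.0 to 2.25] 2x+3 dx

f(x) = 2x+3
a = 0.0, b = 2.25, n = 4
h = (b - a)/n = 0.562500

Simpson's rule: (h/3)[f(x₀) + 4f(x₁) + 2f(x₂) + ... + f(xₙ)]

x_0 = 0.0000, f(x_0) = 3.000000, coefficient = 1
x_1 = 0.5625, f(x_1) = 4.125000, coefficient = 4
x_2 = 1.1250, f(x_2) = 5.250000, coefficient = 2
x_3 = 1.6875, f(x_3) = 6.375000, coefficient = 4
x_4 = 2.2500, f(x_4) = 7.500000, coefficient = 1

I ≈ (0.562500/3) × 63.000000 = 11.812500
Exact value: 11.812500
Error: 0.000000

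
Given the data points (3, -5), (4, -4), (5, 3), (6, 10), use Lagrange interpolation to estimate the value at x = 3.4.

Lagrange interpolation formula:
P(x) = Σ yᵢ × Lᵢ(x)
where Lᵢ(x) = Π_{j≠i} (x - xⱼ)/(xᵢ - xⱼ)

L_0(3.4) = (3.4 - 4)/(3 - 4) × (3.4 - 5)/(3 - 5) × (3.4 - 6)/(3 - 6) = 0.416000
L_1(3.4) = (3.4 - 3)/(4 - 3) × (3.4 - 5)/(4 - 5) × (3.4 - 6)/(4 - 6) = 0.832000
L_2(3.4) = (3.4 - 3)/(5 - 3) × (3.4 - 4)/(5 - 4) × (3.4 - 6)/(5 - 6) = -0.312000
L_3(3.4) = (3.4 - 3)/(6 - 3) × (3.4 - 4)/(6 - 4) × (3.4 - 5)/(6 - 5) = 0.064000

P(3.4) = (-5)×L_0(3.4) + (-4)×L_1(3.4) + 3×L_2(3.4) + 10×L_3(3.4)
P(3.4) = -5.704000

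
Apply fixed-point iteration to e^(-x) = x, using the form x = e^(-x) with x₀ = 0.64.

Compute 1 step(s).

Equation: e^(-x) = x
Fixed-point form: x = e^(-x)
x₀ = 0.64

x_1 = g(0.640000) = 0.527292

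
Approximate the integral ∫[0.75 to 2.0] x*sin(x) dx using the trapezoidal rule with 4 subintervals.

f(x) = x*sin(x)
a = 0.75, b = 2.0, n = 4
h = (b - a)/n = 0.312500

Trapezoidal rule: (h/2)[f(x₀) + 2f(x₁) + 2f(x₂) + ... + f(xₙ)]

x_0 = 0.7500, f(x_0) = 0.511229, coefficient = 1
x_1 = 1.0625, f(x_1) = 0.928173, coefficient = 2
x_2 = 1.3750, f(x_2) = 1.348728, coefficient = 2
x_3 = 1.6875, f(x_3) = 1.676021, coefficient = 2
x_4 = 2.0000, f(x_4) = 1.818595, coefficient = 1

I ≈ (0.312500/2) × 10.235669 = 1.599323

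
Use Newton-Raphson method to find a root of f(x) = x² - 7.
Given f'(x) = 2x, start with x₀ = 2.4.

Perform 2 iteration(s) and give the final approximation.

f(x) = x² - 7
f'(x) = 2x
x₀ = 2.4

Newton-Raphson formula: x_{n+1} = x_n - f(x_n)/f'(x_n)

Iteration 1:
  f(2.400000) = -1.240000
  f'(2.400000) = 4.800000
  x_1 = 2.400000 - (-1.240000)/4.800000 = 2.658333
Iteration 2:
  f(2.658333) = 0.066736
  f'(2.658333) = 5.316667
  x_2 = 2.658333 - 0.066736/5.316667 = 2.645781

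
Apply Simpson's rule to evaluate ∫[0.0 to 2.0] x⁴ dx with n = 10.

f(x) = x⁴
a = 0.0, b = 2.0, n = 10
h = (b - a)/n = 0.200000

Simpson's rule: (h/3)[f(x₀) + 4f(x₁) + 2f(x₂) + ... + f(xₙ)]

x_0 = 0.0000, f(x_0) = 0.000000, coefficient = 1
x_1 = 0.2000, f(x_1) = 0.001600, coefficient = 4
x_2 = 0.4000, f(x_2) = 0.025600, coefficient = 2
x_3 = 0.6000, f(x_3) = 0.129600, coefficient = 4
x_4 = 0.8000, f(x_4) = 0.409600, coefficient = 2
x_5 = 1.0000, f(x_5) = 1.000000, coefficient = 4
x_6 = 1.2000, f(x_6) = 2.073600, coefficient = 2
x_7 = 1.4000, f(x_7) = 3.841600, coefficient = 4
x_8 = 1.6000, f(x_8) = 6.553600, coefficient = 2
x_9 = 1.8000, f(x_9) = 10.497600, coefficient = 4
x_10 = 2.0000, f(x_10) = 16.000000, coefficient = 1

I ≈ (0.200000/3) × 96.006400 = 6.400427
Exact value: 6.400000
Error: 0.000427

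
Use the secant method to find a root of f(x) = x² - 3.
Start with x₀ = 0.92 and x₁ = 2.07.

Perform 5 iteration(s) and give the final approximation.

f(x) = x² - 3
x₀ = 0.92, x₁ = 2.07

Secant formula: x_{n+1} = x_n - f(x_n)(x_n - x_{n-1})/(f(x_n) - f(x_{n-1}))

Iteration 1:
  f(0.920000) = -2.153600
  f(2.070000) = 1.284900
  x_2 = 2.070000 - 1.284900×(2.070000 - 0.920000)/(1.284900 - (-2.153600))
       = 1.640268
Iteration 2:
  f(2.070000) = 1.284900
  f(1.640268) = -0.309522
  x_3 = 1.640268 - (-0.309522)×(1.640268 - 2.070000)/(-0.309522 - 1.284900)
       = 1.723691
Iteration 3:
  f(1.640268) = -0.309522
  f(1.723691) = -0.028890
  x_4 = 1.723691 - (-0.028890)×(1.723691 - 1.640268)/(-0.028890 - (-0.309522))
       = 1.732279
Iteration 4:
  f(1.723691) = -0.028890
  f(1.732279) = 0.000790
  x_5 = 1.732279 - 0.000790×(1.732279 - 1.723691)/(0.000790 - (-0.028890))
       = 1.732050
Iteration 5:
  f(1.732279) = 0.000790
  f(1.732050) = -0.000002
  x_6 = 1.732050 - (-0.000002)×(1.732050 - 1.732279)/(-0.000002 - 0.000790)
       = 1.732051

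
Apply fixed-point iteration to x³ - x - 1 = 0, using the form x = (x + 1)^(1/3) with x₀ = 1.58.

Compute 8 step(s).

Equation: x³ - x - 1 = 0
Fixed-point form: x = (x + 1)^(1/3)
x₀ = 1.58

x_1 = g(1.580000) = 1.371534
x_2 = g(1.371534) = 1.333551
x_3 = g(1.333551) = 1.326394
x_4 = g(1.326394) = 1.325036
x_5 = g(1.325036) = 1.324778
x_6 = g(1.324778) = 1.324729
x_7 = g(1.324729) = 1.324720
x_8 = g(1.324720) = 1.324718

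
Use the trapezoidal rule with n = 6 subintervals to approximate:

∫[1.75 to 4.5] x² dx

f(x) = x²
a = 1.75, b = 4.5, n = 6
h = (b - a)/n = 0.458333

Trapezoidal rule: (h/2)[f(x₀) + 2f(x₁) + 2f(x₂) + ... + f(xₙ)]

x_0 = 1.7500, f(x_0) = 3.062500, coefficient = 1
x_1 = 2.2083, f(x_1) = 4.876736, coefficient = 2
x_2 = 2.6667, f(x_2) = 7.111111, coefficient = 2
x_3 = 3.1250, f(x_3) = 9.765625, coefficient = 2
x_4 = 3.5833, f(x_4) = 12.840278, coefficient = 2
x_5 = 4.0417, f(x_5) = 16.335069, coefficient = 2
x_6 = 4.5000, f(x_6) = 20.250000, coefficient = 1

I ≈ (0.458333/2) × 125.170139 = 28.684823
Exact value: 28.588542
Error: 0.096282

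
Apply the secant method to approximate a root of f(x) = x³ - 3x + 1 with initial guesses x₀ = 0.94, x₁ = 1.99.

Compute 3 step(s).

f(x) = x³ - 3x + 1
x₀ = 0.94, x₁ = 1.99

Secant formula: x_{n+1} = x_n - f(x_n)(x_n - x_{n-1})/(f(x_n) - f(x_{n-1}))

Iteration 1:
  f(0.940000) = -0.989416
  f(1.990000) = 2.910599
  x_2 = 1.990000 - 2.910599×(1.990000 - 0.940000)/(2.910599 - (-0.989416))
       = 1.206380
Iteration 2:
  f(1.990000) = 2.910599
  f(1.206380) = -0.863431
  x_3 = 1.206380 - (-0.863431)×(1.206380 - 1.990000)/(-0.863431 - 2.910599)
       = 1.385659
Iteration 3:
  f(1.206380) = -0.863431
  f(1.385659) = -0.496443
  x_4 = 1.385659 - (-0.496443)×(1.385659 - 1.206380)/(-0.496443 - (-0.863431))
       = 1.628177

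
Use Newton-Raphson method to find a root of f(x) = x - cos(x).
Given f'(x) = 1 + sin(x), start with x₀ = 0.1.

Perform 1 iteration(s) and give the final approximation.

f(x) = x - cos(x)
f'(x) = 1 + sin(x)
x₀ = 0.1

Newton-Raphson formula: x_{n+1} = x_n - f(x_n)/f'(x_n)

Iteration 1:
  f(0.100000) = -0.895004
  f'(0.100000) = 1.099833
  x_1 = 0.100000 - (-0.895004)/1.099833 = 0.913763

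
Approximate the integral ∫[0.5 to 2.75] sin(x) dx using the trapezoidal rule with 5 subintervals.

f(x) = sin(x)
a = 0.5, b = 2.75, n = 5
h = (b - a)/n = 0.450000

Trapezoidal rule: (h/2)[f(x₀) + 2f(x₁) + 2f(x₂) + ... + f(xₙ)]

x_0 = 0.5000, f(x_0) = 0.479426, coefficient = 1
x_1 = 0.9500, f(x_1) = 0.813416, coefficient = 2
x_2 = 1.4000, f(x_2) = 0.985450, coefficient = 2
x_3 = 1.8500, f(x_3) = 0.961275, coefficient = 2
x_4 = 2.3000, f(x_4) = 0.745705, coefficient = 2
x_5 = 2.7500, f(x_5) = 0.381661, coefficient = 1

I ≈ (0.450000/2) × 7.872778 = 1.771375
Exact value: 1.801885
Error: 0.030510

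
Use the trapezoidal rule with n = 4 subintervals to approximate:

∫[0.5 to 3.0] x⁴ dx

f(x) = x⁴
a = 0.5, b = 3.0, n = 4
h = (b - a)/n = 0.625000

Trapezoidal rule: (h/2)[f(x₀) + 2f(x₁) + 2f(x₂) + ... + f(xₙ)]

x_0 = 0.5000, f(x_0) = 0.062500, coefficient = 1
x_1 = 1.1250, f(x_1) = 1.601807, coefficient = 2
x_2 = 1.7500, f(x_2) = 9.378906, coefficient = 2
x_3 = 2.3750, f(x_3) = 31.816650, coefficient = 2
x_4 = 3.0000, f(x_4) = 81.000000, coefficient = 1

I ≈ (0.625000/2) × 166.657227 = 52.080383
Exact value: 48.593750
Error: 3.486633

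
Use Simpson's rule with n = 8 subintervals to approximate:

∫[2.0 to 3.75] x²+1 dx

f(x) = x²+1
a = 2.0, b = 3.75, n = 8
h = (b - a)/n = 0.218750

Simpson's rule: (h/3)[f(x₀) + 4f(x₁) + 2f(x₂) + ... + f(xₙ)]

x_0 = 2.0000, f(x_0) = 5.000000, coefficient = 1
x_1 = 2.2188, f(x_1) = 5.922852, coefficient = 4
x_2 = 2.4375, f(x_2) = 6.941406, coefficient = 2
x_3 = 2.6562, f(x_3) = 8.055664, coefficient = 4
x_4 = 2.8750, f(x_4) = 9.265625, coefficient = 2
x_5 = 3.0938, f(x_5) = 10.571289, coefficient = 4
x_6 = 3.3125, f(x_6) = 11.972656, coefficient = 2
x_7 = 3.5312, f(x_7) = 13.469727, coefficient = 4
x_8 = 3.7500, f(x_8) = 15.062500, coefficient = 1

I ≈ (0.218750/3) × 228.500000 = 16.661458
Exact value: 16.661458
Error: 0.000000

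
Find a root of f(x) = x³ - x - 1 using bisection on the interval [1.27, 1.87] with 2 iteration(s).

f(x) = x³ - x - 1
Initial interval: [1.27, 1.87]

Iteration 1:
  c_1 = (1.270000 + 1.870000)/2 = 1.570000
  f(c_1) = f(1.570000) = 1.299893
  f(a) × f(c) < 0, new interval: [1.270000, 1.570000]
Iteration 2:
  c_2 = (1.270000 + 1.570000)/2 = 1.420000
  f(c_2) = f(1.420000) = 0.443288
  f(a) × f(c) < 0, new interval: [1.270000, 1.420000]

After 2 iteration(s), the approximation is c_2 = 1.420000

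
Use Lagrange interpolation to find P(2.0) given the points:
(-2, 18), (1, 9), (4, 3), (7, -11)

Lagrange interpolation formula:
P(x) = Σ yᵢ × Lᵢ(x)
where Lᵢ(x) = Π_{j≠i} (x - xⱼ)/(xᵢ - xⱼ)

L_0(2.0) = (2.0 - 1)/(-2 - 1) × (2.0 - 4)/(-2 - 4) × (2.0 - 7)/(-2 - 7) = -0.061728
L_1(2.0) = (2.0 - (-2))/(1 - (-2)) × (2.0 - 4)/(1 - 4) × (2.0 - 7)/(1 - 7) = 0.740741
L_2(2.0) = (2.0 - (-2))/(4 - (-2)) × (2.0 - 1)/(4 - 1) × (2.0 - 7)/(4 - 7) = 0.370370
L_3(2.0) = (2.0 - (-2))/(7 - (-2)) × (2.0 - 1)/(7 - 1) × (2.0 - 4)/(7 - 4) = -0.049383

P(2.0) = 18×L_0(2.0) + 9×L_1(2.0) + 3×L_2(2.0) + (-11)×L_3(2.0)
P(2.0) = 7.209877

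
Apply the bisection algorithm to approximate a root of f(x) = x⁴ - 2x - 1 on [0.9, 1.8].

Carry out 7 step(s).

f(x) = x⁴ - 2x - 1
Initial interval: [0.9, 1.8]

Iteration 1:
  c_1 = (0.900000 + 1.800000)/2 = 1.350000
  f(c_1) = f(1.350000) = -0.378494
  f(a) × f(c) ≥ 0, new interval: [1.350000, 1.800000]
Iteration 2:
  c_2 = (1.350000 + 1.800000)/2 = 1.575000
  f(c_2) = f(1.575000) = 2.003500
  f(a) × f(c) < 0, new interval: [1.350000, 1.575000]
Iteration 3:
  c_3 = (1.350000 + 1.575000)/2 = 1.462500
  f(c_3) = f(1.462500) = 0.649920
  f(a) × f(c) < 0, new interval: [1.350000, 1.462500]
Iteration 4:
  c_4 = (1.350000 + 1.462500)/2 = 1.406250
  f(c_4) = f(1.406250) = 0.098161
  f(a) × f(c) < 0, new interval: [1.350000, 1.406250]
Iteration 5:
  c_5 = (1.350000 + 1.406250)/2 = 1.378125
  f(c_5) = f(1.378125) = -0.149181
  f(a) × f(c) ≥ 0, new interval: [1.378125, 1.406250]
Iteration 6:
  c_6 = (1.378125 + 1.406250)/2 = 1.392187
  f(c_6) = f(1.392187) = -0.027810
  f(a) × f(c) ≥ 0, new interval: [1.392187, 1.406250]
Iteration 7:
  c_7 = (1.392187 + 1.406250)/2 = 1.399219
  f(c_7) = f(1.399219) = 0.034595
  f(a) × f(c) < 0, new interval: [1.392187, 1.399219]

After 7 iteration(s), the approximation is c_7 = 1.399219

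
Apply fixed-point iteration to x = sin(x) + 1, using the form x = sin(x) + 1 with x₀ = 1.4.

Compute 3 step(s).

Equation: x = sin(x) + 1
Fixed-point form: x = sin(x) + 1
x₀ = 1.4

x_1 = g(1.400000) = 1.985450
x_2 = g(1.985450) = 1.915256
x_3 = g(1.915256) = 1.941258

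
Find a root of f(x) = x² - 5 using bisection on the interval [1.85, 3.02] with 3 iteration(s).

f(x) = x² - 5
Initial interval: [1.85, 3.02]

Iteration 1:
  c_1 = (1.850000 + 3.020000)/2 = 2.435000
  f(c_1) = f(2.435000) = 0.929225
  f(a) × f(c) < 0, new interval: [1.850000, 2.435000]
Iteration 2:
  c_2 = (1.850000 + 2.435000)/2 = 2.142500
  f(c_2) = f(2.142500) = -0.409694
  f(a) × f(c) ≥ 0, new interval: [2.142500, 2.435000]
Iteration 3:
  c_3 = (2.142500 + 2.435000)/2 = 2.288750
  f(c_3) = f(2.288750) = 0.238377
  f(a) × f(c) < 0, new interval: [2.142500, 2.288750]

After 3 iteration(s), the approximation is c_3 = 2.288750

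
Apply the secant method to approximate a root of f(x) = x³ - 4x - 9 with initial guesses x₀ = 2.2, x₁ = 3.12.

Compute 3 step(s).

f(x) = x³ - 4x - 9
x₀ = 2.2, x₁ = 3.12

Secant formula: x_{n+1} = x_n - f(x_n)(x_n - x_{n-1})/(f(x_n) - f(x_{n-1}))

Iteration 1:
  f(2.200000) = -7.152000
  f(3.120000) = 8.891328
  x_2 = 3.120000 - 8.891328×(3.120000 - 2.200000)/(8.891328 - (-7.152000))
       = 2.610129
Iteration 2:
  f(3.120000) = 8.891328
  f(2.610129) = -1.658293
  x_3 = 2.610129 - (-1.658293)×(2.610129 - 3.120000)/(-1.658293 - 8.891328)
       = 2.690276
Iteration 3:
  f(2.610129) = -1.658293
  f(2.690276) = -0.290006
  x_4 = 2.690276 - (-0.290006)×(2.690276 - 2.610129)/(-0.290006 - (-1.658293))
       = 2.707263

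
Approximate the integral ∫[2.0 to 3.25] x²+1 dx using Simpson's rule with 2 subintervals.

f(x) = x²+1
a = 2.0, b = 3.25, n = 2
h = (b - a)/n = 0.625000

Simpson's rule: (h/3)[f(x₀) + 4f(x₁) + 2f(x₂) + ... + f(xₙ)]

x_0 = 2.0000, f(x_0) = 5.000000, coefficient = 1
x_1 = 2.6250, f(x_1) = 7.890625, coefficient = 4
x_2 = 3.2500, f(x_2) = 11.562500, coefficient = 1

I ≈ (0.625000/3) × 48.125000 = 10.026042
Exact value: 10.026042
Error: 0.000000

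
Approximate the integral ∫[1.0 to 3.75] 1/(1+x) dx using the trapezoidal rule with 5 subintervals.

f(x) = 1/(1+x)
a = 1.0, b = 3.75, n = 5
h = (b - a)/n = 0.550000

Trapezoidal rule: (h/2)[f(x₀) + 2f(x₁) + 2f(x₂) + ... + f(xₙ)]

x_0 = 1.0000, f(x_0) = 0.500000, coefficient = 1
x_1 = 1.5500, f(x_1) = 0.392157, coefficient = 2
x_2 = 2.1000, f(x_2) = 0.322581, coefficient = 2
x_3 = 2.6500, f(x_3) = 0.273973, coefficient = 2
x_4 = 3.2000, f(x_4) = 0.238095, coefficient = 2
x_5 = 3.7500, f(x_5) = 0.210526, coefficient = 1

I ≈ (0.550000/2) × 3.164137 = 0.870138
Exact value: 0.864997
Error: 0.005140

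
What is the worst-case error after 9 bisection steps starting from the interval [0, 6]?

Bisection error bound: |error| ≤ (b-a)/2^n
|error| ≤ (6 - 0)/2^9 = 6/2^9
|error| ≤ 0.0117187500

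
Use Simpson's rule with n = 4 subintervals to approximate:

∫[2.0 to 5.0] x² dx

f(x) = x²
a = 2.0, b = 5.0, n = 4
h = (b - a)/n = 0.750000

Simpson's rule: (h/3)[f(x₀) + 4f(x₁) + 2f(x₂) + ... + f(xₙ)]

x_0 = 2.0000, f(x_0) = 4.000000, coefficient = 1
x_1 = 2.7500, f(x_1) = 7.562500, coefficient = 4
x_2 = 3.5000, f(x_2) = 12.250000, coefficient = 2
x_3 = 4.2500, f(x_3) = 18.062500, coefficient = 4
x_4 = 5.0000, f(x_4) = 25.000000, coefficient = 1

I ≈ (0.750000/3) × 156.000000 = 39.000000
Exact value: 39.000000
Error: 0.000000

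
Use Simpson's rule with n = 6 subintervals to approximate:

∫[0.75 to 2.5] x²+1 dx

f(x) = x²+1
a = 0.75, b = 2.5, n = 6
h = (b - a)/n = 0.291667

Simpson's rule: (h/3)[f(x₀) + 4f(x₁) + 2f(x₂) + ... + f(xₙ)]

x_0 = 0.7500, f(x_0) = 1.562500, coefficient = 1
x_1 = 1.0417, f(x_1) = 2.085069, coefficient = 4
x_2 = 1.3333, f(x_2) = 2.777778, coefficient = 2
x_3 = 1.6250, f(x_3) = 3.640625, coefficient = 4
x_4 = 1.9167, f(x_4) = 4.673611, coefficient = 2
x_5 = 2.2083, f(x_5) = 5.876736, coefficient = 4
x_6 = 2.5000, f(x_6) = 7.250000, coefficient = 1

I ≈ (0.291667/3) × 70.125000 = 6.817708
Exact value: 6.817708
Error: 0.000000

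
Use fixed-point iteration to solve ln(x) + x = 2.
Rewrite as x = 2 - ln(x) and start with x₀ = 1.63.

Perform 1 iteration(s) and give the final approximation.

Equation: ln(x) + x = 2
Fixed-point form: x = 2 - ln(x)
x₀ = 1.63

x_1 = g(1.630000) = 1.511420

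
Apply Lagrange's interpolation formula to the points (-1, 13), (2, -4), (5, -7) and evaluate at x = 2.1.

Lagrange interpolation formula:
P(x) = Σ yᵢ × Lᵢ(x)
where Lᵢ(x) = Π_{j≠i} (x - xⱼ)/(xᵢ - xⱼ)

L_0(2.1) = (2.1 - 2)/(-1 - 2) × (2.1 - 5)/(-1 - 5) = -0.016111
L_1(2.1) = (2.1 - (-1))/(2 - (-1)) × (2.1 - 5)/(2 - 5) = 0.998889
L_2(2.1) = (2.1 - (-1))/(5 - (-1)) × (2.1 - 2)/(5 - 2) = 0.017222

P(2.1) = 13×L_0(2.1) + (-4)×L_1(2.1) + (-7)×L_2(2.1)
P(2.1) = -4.325556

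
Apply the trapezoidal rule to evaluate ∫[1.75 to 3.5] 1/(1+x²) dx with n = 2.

f(x) = 1/(1+x²)
a = 1.75, b = 3.5, n = 2
h = (b - a)/n = 0.875000

Trapezoidal rule: (h/2)[f(x₀) + 2f(x₁) + 2f(x₂) + ... + f(xₙ)]

x_0 = 1.7500, f(x_0) = 0.246154, coefficient = 1
x_1 = 2.6250, f(x_1) = 0.126733, coefficient = 2
x_2 = 3.5000, f(x_2) = 0.075472, coefficient = 1

I ≈ (0.875000/2) × 0.575091 = 0.251602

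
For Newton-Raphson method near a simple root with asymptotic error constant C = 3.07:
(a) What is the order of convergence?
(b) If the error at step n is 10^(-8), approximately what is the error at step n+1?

(a) Newton-Raphson has quadratic (order 2) convergence near simple roots.
    This means |e_{n+1}| ≈ C|e_n|².

(b) With |e_n| = 10^(-8) and C = 3.07:
    |e_{n+1}| ≈ 3.07 × (10^(-8))² = 3.07 × 10^(-16)

(a) 2 (quadratic); (b) |e_{n+1}| ≈ 3.070e-16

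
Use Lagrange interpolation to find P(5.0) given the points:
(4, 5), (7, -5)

Lagrange interpolation formula:
P(x) = Σ yᵢ × Lᵢ(x)
where Lᵢ(x) = Π_{j≠i} (x - xⱼ)/(xᵢ - xⱼ)

L_0(5.0) = (5.0 - 7)/(4 - 7) = 0.666667
L_1(5.0) = (5.0 - 4)/(7 - 4) = 0.333333

P(5.0) = 5×L_0(5.0) + (-5)×L_1(5.0)
P(5.0) = 1.666667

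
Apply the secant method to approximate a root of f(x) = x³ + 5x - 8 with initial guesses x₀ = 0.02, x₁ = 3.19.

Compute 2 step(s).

f(x) = x³ + 5x - 8
x₀ = 0.02, x₁ = 3.19

Secant formula: x_{n+1} = x_n - f(x_n)(x_n - x_{n-1})/(f(x_n) - f(x_{n-1}))

Iteration 1:
  f(0.020000) = -7.899992
  f(3.190000) = 40.411759
  x_2 = 3.190000 - 40.411759×(3.190000 - 0.020000)/(40.411759 - (-7.899992))
       = 0.538362
Iteration 2:
  f(3.190000) = 40.411759
  f(0.538362) = -5.152155
  x_3 = 0.538362 - (-5.152155)×(0.538362 - 3.190000)/(-5.152155 - 40.411759)
       = 0.838197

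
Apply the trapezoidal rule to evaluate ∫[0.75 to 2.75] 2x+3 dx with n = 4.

f(x) = 2x+3
a = 0.75, b = 2.75, n = 4
h = (b - a)/n = 0.500000

Trapezoidal rule: (h/2)[f(x₀) + 2f(x₁) + 2f(x₂) + ... + f(xₙ)]

x_0 = 0.7500, f(x_0) = 4.500000, coefficient = 1
x_1 = 1.2500, f(x_1) = 5.500000, coefficient = 2
x_2 = 1.7500, f(x_2) = 6.500000, coefficient = 2
x_3 = 2.2500, f(x_3) = 7.500000, coefficient = 2
x_4 = 2.7500, f(x_4) = 8.500000, coefficient = 1

I ≈ (0.500000/2) × 52.000000 = 13.000000
Exact value: 13.000000
Error: 0.000000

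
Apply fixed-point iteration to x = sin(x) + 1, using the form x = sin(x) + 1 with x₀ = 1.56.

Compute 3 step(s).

Equation: x = sin(x) + 1
Fixed-point form: x = sin(x) + 1
x₀ = 1.56

x_1 = g(1.560000) = 1.999942
x_2 = g(1.999942) = 1.909322
x_3 = g(1.909322) = 1.943245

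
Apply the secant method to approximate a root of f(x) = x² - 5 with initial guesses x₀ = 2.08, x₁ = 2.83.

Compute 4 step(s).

f(x) = x² - 5
x₀ = 2.08, x₁ = 2.83

Secant formula: x_{n+1} = x_n - f(x_n)(x_n - x_{n-1})/(f(x_n) - f(x_{n-1}))

Iteration 1:
  f(2.080000) = -0.673600
  f(2.830000) = 3.008900
  x_2 = 2.830000 - 3.008900×(2.830000 - 2.080000)/(3.008900 - (-0.673600))
       = 2.217189
Iteration 2:
  f(2.830000) = 3.008900
  f(2.217189) = -0.084071
  x_3 = 2.217189 - (-0.084071)×(2.217189 - 2.830000)/(-0.084071 - 3.008900)
       = 2.233846
Iteration 3:
  f(2.217189) = -0.084071
  f(2.233846) = -0.009930
  x_4 = 2.233846 - (-0.009930)×(2.233846 - 2.217189)/(-0.009930 - (-0.084071))
       = 2.236077
Iteration 4:
  f(2.233846) = -0.009930
  f(2.236077) = 0.000042
  x_5 = 2.236077 - 0.000042×(2.236077 - 2.233846)/(0.000042 - (-0.009930))
       = 2.236068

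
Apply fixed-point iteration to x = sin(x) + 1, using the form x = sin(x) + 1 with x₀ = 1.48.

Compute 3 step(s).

Equation: x = sin(x) + 1
Fixed-point form: x = sin(x) + 1
x₀ = 1.48

x_1 = g(1.480000) = 1.995881
x_2 = g(1.995881) = 1.911004
x_3 = g(1.911004) = 1.942685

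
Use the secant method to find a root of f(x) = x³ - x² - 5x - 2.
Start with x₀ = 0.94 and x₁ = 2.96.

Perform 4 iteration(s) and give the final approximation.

f(x) = x³ - x² - 5x - 2
x₀ = 0.94, x₁ = 2.96

Secant formula: x_{n+1} = x_n - f(x_n)(x_n - x_{n-1})/(f(x_n) - f(x_{n-1}))

Iteration 1:
  f(0.940000) = -6.753016
  f(2.960000) = 0.372736
  x_2 = 2.960000 - 0.372736×(2.960000 - 0.940000)/(0.372736 - (-6.753016))
       = 2.854337
Iteration 2:
  f(2.960000) = 0.372736
  f(2.854337) = -1.163954
  x_3 = 2.854337 - (-1.163954)×(2.854337 - 2.960000)/(-1.163954 - 0.372736)
       = 2.934371
Iteration 3:
  f(2.854337) = -1.163954
  f(2.934371) = -0.015894
  x_4 = 2.934371 - (-0.015894)×(2.934371 - 2.854337)/(-0.015894 - (-1.163954))
       = 2.935479
Iteration 4:
  f(2.934371) = -0.015894
  f(2.935479) = 0.000694
  x_5 = 2.935479 - 0.000694×(2.935479 - 2.934371)/(0.000694 - (-0.015894))
       = 2.935432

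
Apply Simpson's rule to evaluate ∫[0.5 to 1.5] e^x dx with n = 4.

f(x) = e^x
a = 0.5, b = 1.5, n = 4
h = (b - a)/n = 0.250000

Simpson's rule: (h/3)[f(x₀) + 4f(x₁) + 2f(x₂) + ... + f(xₙ)]

x_0 = 0.5000, f(x_0) = 1.648721, coefficient = 1
x_1 = 0.7500, f(x_1) = 2.117000, coefficient = 4
x_2 = 1.0000, f(x_2) = 2.718282, coefficient = 2
x_3 = 1.2500, f(x_3) = 3.490343, coefficient = 4
x_4 = 1.5000, f(x_4) = 4.481689, coefficient = 1

I ≈ (0.250000/3) × 33.996346 = 2.833029
Exact value: 2.832968
Error: 0.000061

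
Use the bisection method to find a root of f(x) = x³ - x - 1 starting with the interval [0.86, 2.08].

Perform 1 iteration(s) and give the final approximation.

f(x) = x³ - x - 1
Initial interval: [0.86, 2.08]

Iteration 1:
  c_1 = (0.860000 + 2.080000)/2 = 1.470000
  f(c_1) = f(1.470000) = 0.706523
  f(a) × f(c) < 0, new interval: [0.860000, 1.470000]

After 1 iteration(s), the approximation is c_1 = 1.470000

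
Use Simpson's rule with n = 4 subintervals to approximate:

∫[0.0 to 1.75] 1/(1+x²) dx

f(x) = 1/(1+x²)
a = 0.0, b = 1.75, n = 4
h = (b - a)/n = 0.437500

Simpson's rule: (h/3)[f(x₀) + 4f(x₁) + 2f(x₂) + ... + f(xₙ)]

x_0 = 0.0000, f(x_0) = 1.000000, coefficient = 1
x_1 = 0.4375, f(x_1) = 0.839344, coefficient = 4
x_2 = 0.8750, f(x_2) = 0.566372, coefficient = 2
x_3 = 1.3125, f(x_3) = 0.367288, coefficient = 4
x_4 = 1.7500, f(x_4) = 0.246154, coefficient = 1

I ≈ (0.437500/3) × 7.205428 = 1.050792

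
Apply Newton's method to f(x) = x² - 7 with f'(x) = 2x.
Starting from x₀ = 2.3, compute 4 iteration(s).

f(x) = x² - 7
f'(x) = 2x
x₀ = 2.3

Newton-Raphson formula: x_{n+1} = x_n - f(x_n)/f'(x_n)

Iteration 1:
  f(2.300000) = -1.710000
  f'(2.300000) = 4.600000
  x_1 = 2.300000 - (-1.710000)/4.600000 = 2.671739
Iteration 2:
  f(2.671739) = 0.138190
  f'(2.671739) = 5.343478
  x_2 = 2.671739 - 0.138190/5.343478 = 2.645878
Iteration 3:
  f(2.645878) = 0.000669
  f'(2.645878) = 5.291755
  x_3 = 2.645878 - 0.000669/5.291755 = 2.645751
Iteration 4:
  f(2.645751) = 0.000000
  f'(2.645751) = 5.291503
  x_4 = 2.645751 - 0.000000/5.291503 = 2.645751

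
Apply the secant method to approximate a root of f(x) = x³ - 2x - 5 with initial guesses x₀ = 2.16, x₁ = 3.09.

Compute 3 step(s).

f(x) = x³ - 2x - 5
x₀ = 2.16, x₁ = 3.09

Secant formula: x_{n+1} = x_n - f(x_n)(x_n - x_{n-1})/(f(x_n) - f(x_{n-1}))

Iteration 1:
  f(2.160000) = 0.757696
  f(3.090000) = 18.323629
  x_2 = 3.090000 - 18.323629×(3.090000 - 2.160000)/(18.323629 - 0.757696)
       = 2.119885
Iteration 2:
  f(3.090000) = 18.323629
  f(2.119885) = 0.286808
  x_3 = 2.119885 - 0.286808×(2.119885 - 3.090000)/(0.286808 - 18.323629)
       = 2.104459
Iteration 3:
  f(2.119885) = 0.286808
  f(2.104459) = 0.111200
  x_4 = 2.104459 - 0.111200×(2.104459 - 2.119885)/(0.111200 - 0.286808)
       = 2.094691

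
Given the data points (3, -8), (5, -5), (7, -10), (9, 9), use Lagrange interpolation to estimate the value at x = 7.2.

Lagrange interpolation formula:
P(x) = Σ yᵢ × Lᵢ(x)
where Lᵢ(x) = Π_{j≠i} (x - xⱼ)/(xᵢ - xⱼ)

L_0(7.2) = (7.2 - 5)/(3 - 5) × (7.2 - 7)/(3 - 7) × (7.2 - 9)/(3 - 9) = 0.016500
L_1(7.2) = (7.2 - 3)/(5 - 3) × (7.2 - 7)/(5 - 7) × (7.2 - 9)/(5 - 9) = -0.094500
L_2(7.2) = (7.2 - 3)/(7 - 3) × (7.2 - 5)/(7 - 5) × (7.2 - 9)/(7 - 9) = 1.039500
L_3(7.2) = (7.2 - 3)/(9 - 3) × (7.2 - 5)/(9 - 5) × (7.2 - 7)/(9 - 7) = 0.038500

P(7.2) = (-8)×L_0(7.2) + (-5)×L_1(7.2) + (-10)×L_2(7.2) + 9×L_3(7.2)
P(7.2) = -9.708000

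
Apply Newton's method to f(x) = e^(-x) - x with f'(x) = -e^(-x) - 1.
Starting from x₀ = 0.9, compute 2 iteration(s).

f(x) = e^(-x) - x
f'(x) = -e^(-x) - 1
x₀ = 0.9

Newton-Raphson formula: x_{n+1} = x_n - f(x_n)/f'(x_n)

Iteration 1:
  f(0.900000) = -0.493430
  f'(0.900000) = -1.406570
  x_1 = 0.900000 - (-0.493430)/(-1.406570) = 0.549196
Iteration 2:
  f(0.549196) = 0.028218
  f'(0.549196) = -1.577414
  x_2 = 0.549196 - 0.028218/(-1.577414) = 0.567085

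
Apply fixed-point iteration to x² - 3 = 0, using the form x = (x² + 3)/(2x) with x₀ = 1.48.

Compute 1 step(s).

Equation: x² - 3 = 0
Fixed-point form: x = (x² + 3)/(2x)
x₀ = 1.48

x_1 = g(1.480000) = 1.753514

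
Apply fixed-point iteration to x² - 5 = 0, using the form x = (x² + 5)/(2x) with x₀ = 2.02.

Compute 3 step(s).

Equation: x² - 5 = 0
Fixed-point form: x = (x² + 5)/(2x)
x₀ = 2.02

x_1 = g(2.020000) = 2.247624
x_2 = g(2.247624) = 2.236098
x_3 = g(2.236098) = 2.236068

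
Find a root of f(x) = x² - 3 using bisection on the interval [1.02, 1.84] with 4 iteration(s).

f(x) = x² - 3
Initial interval: [1.02, 1.84]

Iteration 1:
  c_1 = (1.020000 + 1.840000)/2 = 1.430000
  f(c_1) = f(1.430000) = -0.955100
  f(a) × f(c) ≥ 0, new interval: [1.430000, 1.840000]
Iteration 2:
  c_2 = (1.430000 + 1.840000)/2 = 1.635000
  f(c_2) = f(1.635000) = -0.326775
  f(a) × f(c) ≥ 0, new interval: [1.635000, 1.840000]
Iteration 3:
  c_3 = (1.635000 + 1.840000)/2 = 1.737500
  f(c_3) = f(1.737500) = 0.018906
  f(a) × f(c) < 0, new interval: [1.635000, 1.737500]
Iteration 4:
  c_4 = (1.635000 + 1.737500)/2 = 1.686250
  f(c_4) = f(1.686250) = -0.156561
  f(a) × f(c) ≥ 0, new interval: [1.686250, 1.737500]

After 4 iteration(s), the approximation is c_4 = 1.686250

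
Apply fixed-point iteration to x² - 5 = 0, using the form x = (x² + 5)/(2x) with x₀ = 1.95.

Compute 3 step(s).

Equation: x² - 5 = 0
Fixed-point form: x = (x² + 5)/(2x)
x₀ = 1.95

x_1 = g(1.950000) = 2.257051
x_2 = g(2.257051) = 2.236166
x_3 = g(2.236166) = 2.236068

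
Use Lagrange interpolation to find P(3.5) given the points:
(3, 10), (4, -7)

Lagrange interpolation formula:
P(x) = Σ yᵢ × Lᵢ(x)
where Lᵢ(x) = Π_{j≠i} (x - xⱼ)/(xᵢ - xⱼ)

L_0(3.5) = (3.5 - 4)/(3 - 4) = 0.500000
L_1(3.5) = (3.5 - 3)/(4 - 3) = 0.500000

P(3.5) = 10×L_0(3.5) + (-7)×L_1(3.5)
P(3.5) = 1.500000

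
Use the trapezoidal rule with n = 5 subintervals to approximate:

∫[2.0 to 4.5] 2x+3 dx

f(x) = 2x+3
a = 2.0, b = 4.5, n = 5
h = (b - a)/n = 0.500000

Trapezoidal rule: (h/2)[f(x₀) + 2f(x₁) + 2f(x₂) + ... + f(xₙ)]

x_0 = 2.0000, f(x_0) = 7.000000, coefficient = 1
x_1 = 2.5000, f(x_1) = 8.000000, coefficient = 2
x_2 = 3.0000, f(x_2) = 9.000000, coefficient = 2
x_3 = 3.5000, f(x_3) = 10.000000, coefficient = 2
x_4 = 4.0000, f(x_4) = 11.000000, coefficient = 2
x_5 = 4.5000, f(x_5) = 12.000000, coefficient = 1

I ≈ (0.500000/2) × 95.000000 = 23.750000
Exact value: 23.750000
Error: 0.000000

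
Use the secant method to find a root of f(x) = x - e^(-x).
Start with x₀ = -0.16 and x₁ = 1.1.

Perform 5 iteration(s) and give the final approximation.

f(x) = x - e^(-x)
x₀ = -0.16, x₁ = 1.1

Secant formula: x_{n+1} = x_n - f(x_n)(x_n - x_{n-1})/(f(x_n) - f(x_{n-1}))

Iteration 1:
  f(-0.160000) = -1.333511
  f(1.100000) = 0.767129
  x_2 = 1.100000 - 0.767129×(1.100000 - (-0.160000))/(0.767129 - (-1.333511))
       = 0.639863
Iteration 2:
  f(1.100000) = 0.767129
  f(0.639863) = 0.112498
  x_3 = 0.639863 - 0.112498×(0.639863 - 1.100000)/(0.112498 - 0.767129)
       = 0.560788
Iteration 3:
  f(0.639863) = 0.112498
  f(0.560788) = -0.009970
  x_4 = 0.560788 - (-0.009970)×(0.560788 - 0.639863)/(-0.009970 - 0.112498)
       = 0.567226
Iteration 4:
  f(0.560788) = -0.009970
  f(0.567226) = 0.000130
  x_5 = 0.567226 - 0.000130×(0.567226 - 0.560788)/(0.000130 - (-0.009970))
       = 0.567143
Iteration 5:
  f(0.567226) = 0.000130
  f(0.567143) = 0.000000
  x_6 = 0.567143 - 0.000000×(0.567143 - 0.567226)/(0.000000 - 0.000130)
       = 0.567143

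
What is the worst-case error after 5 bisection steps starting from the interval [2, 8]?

Bisection error bound: |error| ≤ (b-a)/2^n
|error| ≤ (8 - 2)/2^5 = 6/2^5
|error| ≤ 0.1875000000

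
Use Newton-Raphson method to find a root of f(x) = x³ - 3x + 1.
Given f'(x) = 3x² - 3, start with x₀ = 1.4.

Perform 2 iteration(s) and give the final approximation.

f(x) = x³ - 3x + 1
f'(x) = 3x² - 3
x₀ = 1.4

Newton-Raphson formula: x_{n+1} = x_n - f(x_n)/f'(x_n)

Iteration 1:
  f(1.400000) = -0.456000
  f'(1.400000) = 2.880000
  x_1 = 1.400000 - (-0.456000)/2.880000 = 1.558333
Iteration 2:
  f(1.558333) = 0.109261
  f'(1.558333) = 4.285208
  x_2 = 1.558333 - 0.109261/4.285208 = 1.532836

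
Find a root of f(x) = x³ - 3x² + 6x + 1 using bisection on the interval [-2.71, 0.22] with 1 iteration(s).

f(x) = x³ - 3x² + 6x + 1
Initial interval: [-2.71, 0.22]

Iteration 1:
  c_1 = (-2.710000 + 0.220000)/2 = -1.245000
  f(c_1) = f(-1.245000) = -13.049856
  f(a) × f(c) ≥ 0, new interval: [-1.245000, 0.220000]

After 1 iteration(s), the approximation is c_1 = -1.245000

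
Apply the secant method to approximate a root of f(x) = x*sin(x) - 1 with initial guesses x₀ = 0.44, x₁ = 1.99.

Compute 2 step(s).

f(x) = x*sin(x) - 1
x₀ = 0.44, x₁ = 1.99

Secant formula: x_{n+1} = x_n - f(x_n)(x_n - x_{n-1})/(f(x_n) - f(x_{n-1}))

Iteration 1:
  f(0.440000) = -0.812587
  f(1.990000) = 0.817693
  x_2 = 1.990000 - 0.817693×(1.990000 - 0.440000)/(0.817693 - (-0.812587))
       = 1.212573
Iteration 2:
  f(1.990000) = 0.817693
  f(1.212573) = 0.135600
  x_3 = 1.212573 - 0.135600×(1.212573 - 1.990000)/(0.135600 - 0.817693)
       = 1.058020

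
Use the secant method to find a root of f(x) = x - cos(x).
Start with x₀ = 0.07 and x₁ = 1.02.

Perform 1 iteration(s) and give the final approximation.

f(x) = x - cos(x)
x₀ = 0.07, x₁ = 1.02

Secant formula: x_{n+1} = x_n - f(x_n)(x_n - x_{n-1})/(f(x_n) - f(x_{n-1}))

Iteration 1:
  f(0.070000) = -0.927551
  f(1.020000) = 0.496634
  x_2 = 1.020000 - 0.496634×(1.020000 - 0.070000)/(0.496634 - (-0.927551))
       = 0.688721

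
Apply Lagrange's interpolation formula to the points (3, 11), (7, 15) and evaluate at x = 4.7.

Lagrange interpolation formula:
P(x) = Σ yᵢ × Lᵢ(x)
where Lᵢ(x) = Π_{j≠i} (x - xⱼ)/(xᵢ - xⱼ)

L_0(4.7) = (4.7 - 7)/(3 - 7) = 0.575000
L_1(4.7) = (4.7 - 3)/(7 - 3) = 0.425000

P(4.7) = 11×L_0(4.7) + 15×L_1(4.7)
P(4.7) = 12.700000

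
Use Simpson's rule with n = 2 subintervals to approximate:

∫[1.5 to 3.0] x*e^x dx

f(x) = x*e^x
a = 1.5, b = 3.0, n = 2
h = (b - a)/n = 0.750000

Simpson's rule: (h/3)[f(x₀) + 4f(x₁) + 2f(x₂) + ... + f(xₙ)]

x_0 = 1.5000, f(x_0) = 6.722534, coefficient = 1
x_1 = 2.2500, f(x_1) = 21.347406, coefficient = 4
x_2 = 3.0000, f(x_2) = 60.256611, coefficient = 1

I ≈ (0.750000/3) × 152.368767 = 38.092192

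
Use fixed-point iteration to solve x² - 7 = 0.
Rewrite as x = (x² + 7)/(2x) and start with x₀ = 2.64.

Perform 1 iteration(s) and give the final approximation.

Equation: x² - 7 = 0
Fixed-point form: x = (x² + 7)/(2x)
x₀ = 2.64

x_1 = g(2.640000) = 2.645758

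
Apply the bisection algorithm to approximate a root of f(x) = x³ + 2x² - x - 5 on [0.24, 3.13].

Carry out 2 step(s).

f(x) = x³ + 2x² - x - 5
Initial interval: [0.24, 3.13]

Iteration 1:
  c_1 = (0.240000 + 3.130000)/2 = 1.685000
  f(c_1) = f(1.685000) = 3.777544
  f(a) × f(c) < 0, new interval: [0.240000, 1.685000]
Iteration 2:
  c_2 = (0.240000 + 1.685000)/2 = 0.962500
  f(c_2) = f(0.962500) = -3.218021
  f(a) × f(c) ≥ 0, new interval: [0.962500, 1.685000]

After 2 iteration(s), the approximation is c_2 = 0.962500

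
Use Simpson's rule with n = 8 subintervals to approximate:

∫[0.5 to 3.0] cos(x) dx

f(x) = cos(x)
a = 0.5, b = 3.0, n = 8
h = (b - a)/n = 0.312500

Simpson's rule: (h/3)[f(x₀) + 4f(x₁) + 2f(x₂) + ... + f(xₙ)]

x_0 = 0.5000, f(x_0) = 0.877583, coefficient = 1
x_1 = 0.8125, f(x_1) = 0.687686, coefficient = 4
x_2 = 1.1250, f(x_2) = 0.431177, coefficient = 2
x_3 = 1.4375, f(x_3) = 0.132902, coefficient = 4
x_4 = 1.7500, f(x_4) = -0.178246, coefficient = 2
x_5 = 2.0625, f(x_5) = -0.472128, coefficient = 4
x_6 = 2.3750, f(x_6) = -0.720278, coefficient = 2
x_7 = 2.6875, f(x_7) = -0.898659, coefficient = 4
x_8 = 3.0000, f(x_8) = -0.989992, coefficient = 1

I ≈ (0.312500/3) × -3.247907 = -0.338324
Exact value: -0.338306
Error: 0.000018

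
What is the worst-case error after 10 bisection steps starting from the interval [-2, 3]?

Bisection error bound: |error| ≤ (b-a)/2^n
|error| ≤ (3 - (-2))/2^10 = 5/2^10
|error| ≤ 0.0048828125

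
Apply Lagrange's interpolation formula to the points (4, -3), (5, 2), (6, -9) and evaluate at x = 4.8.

Lagrange interpolation formula:
P(x) = Σ yᵢ × Lᵢ(x)
where Lᵢ(x) = Π_{j≠i} (x - xⱼ)/(xᵢ - xⱼ)

L_0(4.8) = (4.8 - 5)/(4 - 5) × (4.8 - 6)/(4 - 6) = 0.120000
L_1(4.8) = (4.8 - 4)/(5 - 4) × (4.8 - 6)/(5 - 6) = 0.960000
L_2(4.8) = (4.8 - 4)/(6 - 4) × (4.8 - 5)/(6 - 5) = -0.080000

P(4.8) = (-3)×L_0(4.8) + 2×L_1(4.8) + (-9)×L_2(4.8)
P(4.8) = 2.280000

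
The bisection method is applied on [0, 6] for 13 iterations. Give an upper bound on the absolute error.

Bisection error bound: |error| ≤ (b-a)/2^n
|error| ≤ (6 - 0)/2^13 = 6/2^13
|error| ≤ 0.0007324219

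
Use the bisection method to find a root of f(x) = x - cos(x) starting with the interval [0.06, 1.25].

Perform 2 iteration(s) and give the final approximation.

f(x) = x - cos(x)
Initial interval: [0.06, 1.25]

Iteration 1:
  c_1 = (0.060000 + 1.250000)/2 = 0.655000
  f(c_1) = f(0.655000) = -0.138048
  f(a) × f(c) ≥ 0, new interval: [0.655000, 1.250000]
Iteration 2:
  c_2 = (0.655000 + 1.250000)/2 = 0.952500
  f(c_2) = f(0.952500) = 0.372852
  f(a) × f(c) < 0, new interval: [0.655000, 0.952500]

After 2 iteration(s), the approximation is c_2 = 0.952500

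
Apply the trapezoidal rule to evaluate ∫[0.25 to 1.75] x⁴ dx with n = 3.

f(x) = x⁴
a = 0.25, b = 1.75, n = 3
h = (b - a)/n = 0.500000

Trapezoidal rule: (h/2)[f(x₀) + 2f(x₁) + 2f(x₂) + ... + f(xₙ)]

x_0 = 0.2500, f(x_0) = 0.003906, coefficient = 1
x_1 = 0.7500, f(x_1) = 0.316406, coefficient = 2
x_2 = 1.2500, f(x_2) = 2.441406, coefficient = 2
x_3 = 1.7500, f(x_3) = 9.378906, coefficient = 1

I ≈ (0.500000/2) × 14.898438 = 3.724609
Exact value: 3.282422
Error: 0.442187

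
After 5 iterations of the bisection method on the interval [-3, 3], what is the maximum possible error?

Bisection error bound: |error| ≤ (b-a)/2^n
|error| ≤ (3 - (-3))/2^5 = 6/2^5
|error| ≤ 0.1875000000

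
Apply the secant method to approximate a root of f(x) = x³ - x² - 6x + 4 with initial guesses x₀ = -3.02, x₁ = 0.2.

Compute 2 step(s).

f(x) = x³ - x² - 6x + 4
x₀ = -3.02, x₁ = 0.2

Secant formula: x_{n+1} = x_n - f(x_n)(x_n - x_{n-1})/(f(x_n) - f(x_{n-1}))

Iteration 1:
  f(-3.020000) = -14.544008
  f(0.200000) = 2.768000
  x_2 = 0.200000 - 2.768000×(0.200000 - (-3.020000))/(2.768000 - (-14.544008))
       = -0.314843
Iteration 2:
  f(0.200000) = 2.768000
  f(-0.314843) = 5.758721
  x_3 = -0.314843 - 5.758721×(-0.314843 - 0.200000)/(5.758721 - 2.768000)
       = 0.676502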